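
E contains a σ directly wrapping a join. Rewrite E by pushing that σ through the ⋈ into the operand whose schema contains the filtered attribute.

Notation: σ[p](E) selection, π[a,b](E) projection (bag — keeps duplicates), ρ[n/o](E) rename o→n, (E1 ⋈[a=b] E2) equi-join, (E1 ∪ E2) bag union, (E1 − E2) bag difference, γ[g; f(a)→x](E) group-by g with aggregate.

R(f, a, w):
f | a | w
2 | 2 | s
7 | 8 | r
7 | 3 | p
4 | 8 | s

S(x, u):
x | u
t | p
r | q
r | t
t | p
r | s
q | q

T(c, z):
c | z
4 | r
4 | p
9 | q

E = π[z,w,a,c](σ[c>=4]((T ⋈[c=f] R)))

σ filters on c, owned by the left side.
E' = π[z,w,a,c]((σ[c>=4](T) ⋈[c=f] R))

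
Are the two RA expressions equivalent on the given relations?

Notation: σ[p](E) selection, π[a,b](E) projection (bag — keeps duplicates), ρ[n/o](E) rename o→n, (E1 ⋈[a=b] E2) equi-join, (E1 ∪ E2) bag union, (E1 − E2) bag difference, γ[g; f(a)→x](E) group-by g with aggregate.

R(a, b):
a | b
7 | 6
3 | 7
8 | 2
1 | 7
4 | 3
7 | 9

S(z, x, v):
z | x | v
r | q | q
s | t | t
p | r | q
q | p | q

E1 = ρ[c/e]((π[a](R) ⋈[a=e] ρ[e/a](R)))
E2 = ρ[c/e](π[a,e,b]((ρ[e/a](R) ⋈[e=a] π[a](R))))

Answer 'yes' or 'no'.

E1 row counts bottom-up:
  R → 6
  π[a](R) → 6
  R → 6
  ρ[e/a](R) → 6
  (π[a](R) ⋈[a=e] ρ[e/a](R)) → 8
  ρ[c/e]((π[a](R) ⋈[a=e] ρ[e/a](R))) → 8
E2 row counts bottom-up:
  R → 6
  ρ[e/a](R) → 6
  R → 6
  π[a](R) → 6
  (ρ[e/a](R) ⋈[e=a] π[a](R)) → 8
  π[a,e,b]((ρ[e/a](R) ⋈[e=a] π[a](R))) → 8
  ρ[c/e](π[a,e,b]((ρ[e/a](R) ⋈[e=a] π[a](R)))) → 8

E1 and E2 produce the same multiset:
a | c | b
1 | 1 | 7
3 | 3 | 7
4 | 4 | 3
7 | 7 | 6
7 | 7 | 6
7 | 7 | 9
7 | 7 | 9
8 | 8 | 2

yes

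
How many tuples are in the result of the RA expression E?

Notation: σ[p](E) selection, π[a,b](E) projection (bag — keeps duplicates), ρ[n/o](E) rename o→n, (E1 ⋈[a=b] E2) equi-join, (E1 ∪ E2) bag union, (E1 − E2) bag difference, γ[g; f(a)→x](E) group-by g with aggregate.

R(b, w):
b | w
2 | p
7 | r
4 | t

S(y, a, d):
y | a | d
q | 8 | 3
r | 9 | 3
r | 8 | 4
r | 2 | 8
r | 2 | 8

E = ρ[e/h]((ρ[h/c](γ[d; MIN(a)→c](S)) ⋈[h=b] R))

Per-node cardinality:
  S → 5
  γ[d; MIN(a)→c](S) → 3
  ρ[h/c](γ[d; MIN(a)→c](S)) → 3
  R → 3
  (ρ[h/c](γ[d; MIN(a)→c](S)) ⋈[h=b] R) → 1
  ρ[e/h]((ρ[h/c](γ[d; MIN(a)→c](S)) ⋈[h=b] R)) → 1

|E| = 1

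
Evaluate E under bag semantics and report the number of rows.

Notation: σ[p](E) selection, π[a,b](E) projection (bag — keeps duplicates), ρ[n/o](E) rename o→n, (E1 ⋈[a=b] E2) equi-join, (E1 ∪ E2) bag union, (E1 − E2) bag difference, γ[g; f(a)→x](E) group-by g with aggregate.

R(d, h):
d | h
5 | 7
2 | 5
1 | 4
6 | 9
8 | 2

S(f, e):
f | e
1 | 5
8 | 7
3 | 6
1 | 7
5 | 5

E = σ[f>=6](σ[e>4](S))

Per-node cardinality:
  S → 5
  σ[e>4](S) → 5
  σ[f>=6](σ[e>4](S)) → 1

|E| = 1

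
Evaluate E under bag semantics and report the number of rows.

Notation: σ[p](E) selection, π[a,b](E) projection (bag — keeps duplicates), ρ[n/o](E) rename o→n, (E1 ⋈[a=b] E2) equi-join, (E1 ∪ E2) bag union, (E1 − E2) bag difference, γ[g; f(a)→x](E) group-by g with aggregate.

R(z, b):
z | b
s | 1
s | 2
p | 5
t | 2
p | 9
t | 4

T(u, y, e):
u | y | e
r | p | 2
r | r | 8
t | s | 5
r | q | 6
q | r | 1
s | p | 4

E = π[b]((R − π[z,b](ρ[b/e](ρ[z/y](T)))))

Row counts bottom-up:
  R → 6
  T → 6
  ρ[z/y](T) → 6
  ρ[b/e](ρ[z/y](T)) → 6
  π[z,b](ρ[b/e](ρ[z/y](T))) → 6
  (R − π[z,b](ρ[b/e](ρ[z/y](T)))) → 6
  π[b]((R − π[z,b](ρ[b/e](ρ[z/y](T))))) → 6

|E| = 6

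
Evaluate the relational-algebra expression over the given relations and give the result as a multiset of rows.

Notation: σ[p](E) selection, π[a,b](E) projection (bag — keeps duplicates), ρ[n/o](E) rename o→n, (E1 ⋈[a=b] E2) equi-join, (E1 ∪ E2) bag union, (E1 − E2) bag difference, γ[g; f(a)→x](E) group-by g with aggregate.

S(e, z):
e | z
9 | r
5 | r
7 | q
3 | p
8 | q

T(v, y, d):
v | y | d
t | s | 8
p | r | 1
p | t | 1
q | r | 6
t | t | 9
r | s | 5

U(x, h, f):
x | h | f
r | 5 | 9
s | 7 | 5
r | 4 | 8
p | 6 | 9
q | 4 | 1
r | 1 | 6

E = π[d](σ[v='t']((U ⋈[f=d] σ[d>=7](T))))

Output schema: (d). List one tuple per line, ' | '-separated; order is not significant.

Per-node cardinality:
  U → 6
  T → 6
  σ[d>=7](T) → 2
  (U ⋈[f=d] σ[d>=7](T)) → 3
  σ[v='t']((U ⋈[f=d] σ[d>=7](T))) → 3
  π[d](σ[v='t']((U ⋈[f=d] σ[d>=7](T)))) → 3

== RESULT ==
d
8
9
9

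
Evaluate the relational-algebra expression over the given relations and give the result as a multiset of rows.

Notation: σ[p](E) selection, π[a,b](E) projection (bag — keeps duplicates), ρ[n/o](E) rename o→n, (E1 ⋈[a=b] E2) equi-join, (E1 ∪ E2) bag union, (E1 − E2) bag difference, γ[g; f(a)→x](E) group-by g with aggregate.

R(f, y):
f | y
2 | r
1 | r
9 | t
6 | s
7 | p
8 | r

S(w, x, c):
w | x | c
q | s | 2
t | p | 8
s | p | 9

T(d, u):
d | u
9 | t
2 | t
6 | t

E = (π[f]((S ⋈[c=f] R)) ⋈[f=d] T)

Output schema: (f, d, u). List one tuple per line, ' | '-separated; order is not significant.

Row counts bottom-up:
  S → 3
  R → 6
  (S ⋈[c=f] R) → 3
  π[f]((S ⋈[c=f] R)) → 3
  T → 3
  (π[f]((S ⋈[c=f] R)) ⋈[f=d] T) → 2

== RESULT ==
f | d | u
2 | 2 | t
9 | 9 | t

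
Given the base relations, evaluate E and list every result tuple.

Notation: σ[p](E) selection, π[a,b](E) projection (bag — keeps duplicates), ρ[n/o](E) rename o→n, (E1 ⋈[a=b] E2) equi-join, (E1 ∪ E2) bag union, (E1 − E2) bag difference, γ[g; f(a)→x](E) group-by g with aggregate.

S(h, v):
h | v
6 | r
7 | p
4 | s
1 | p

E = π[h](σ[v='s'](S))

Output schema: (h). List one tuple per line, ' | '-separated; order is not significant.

Per-node cardinality:
  S → 4
  σ[v='s'](S) → 1
  π[h](σ[v='s'](S)) → 1

== RESULT ==
h
4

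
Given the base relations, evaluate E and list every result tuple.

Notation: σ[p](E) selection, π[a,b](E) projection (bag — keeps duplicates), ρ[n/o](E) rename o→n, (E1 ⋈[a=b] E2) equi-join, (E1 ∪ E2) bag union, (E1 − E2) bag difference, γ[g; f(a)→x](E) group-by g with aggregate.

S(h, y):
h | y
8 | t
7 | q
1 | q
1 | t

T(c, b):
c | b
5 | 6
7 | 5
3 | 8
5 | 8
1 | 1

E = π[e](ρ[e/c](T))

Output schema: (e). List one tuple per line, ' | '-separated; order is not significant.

Stepwise |·|:
  T → 5
  ρ[e/c](T) → 5
  π[e](ρ[e/c](T)) → 5

== RESULT ==
e
1
3
5
5
7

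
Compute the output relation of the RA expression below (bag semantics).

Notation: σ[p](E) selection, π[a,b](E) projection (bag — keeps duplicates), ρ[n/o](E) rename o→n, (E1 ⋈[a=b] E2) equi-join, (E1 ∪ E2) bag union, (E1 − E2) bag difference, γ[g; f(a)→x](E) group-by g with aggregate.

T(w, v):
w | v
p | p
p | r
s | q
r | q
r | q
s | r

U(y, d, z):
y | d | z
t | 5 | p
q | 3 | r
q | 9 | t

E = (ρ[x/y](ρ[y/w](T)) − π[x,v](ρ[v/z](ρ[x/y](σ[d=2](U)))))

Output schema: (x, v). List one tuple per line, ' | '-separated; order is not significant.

Stepwise |·|:
  T → 6
  ρ[y/w](T) → 6
  ρ[x/y](ρ[y/w](T)) → 6
  U → 3
  σ[d=2](U) → 0
  ρ[x/y](σ[d=2](U)) → 0
  ρ[v/z](ρ[x/y](σ[d=2](U))) → 0
  π[x,v](ρ[v/z](ρ[x/y](σ[d=2](U)))) → 0
  (ρ[x/y](ρ[y/w](T)) − π[x,v](ρ[v/z](ρ[x/y](σ[d=2](U))))) → 6

== RESULT ==
x | v
p | p
p | r
r | q
r | q
s | q
s | r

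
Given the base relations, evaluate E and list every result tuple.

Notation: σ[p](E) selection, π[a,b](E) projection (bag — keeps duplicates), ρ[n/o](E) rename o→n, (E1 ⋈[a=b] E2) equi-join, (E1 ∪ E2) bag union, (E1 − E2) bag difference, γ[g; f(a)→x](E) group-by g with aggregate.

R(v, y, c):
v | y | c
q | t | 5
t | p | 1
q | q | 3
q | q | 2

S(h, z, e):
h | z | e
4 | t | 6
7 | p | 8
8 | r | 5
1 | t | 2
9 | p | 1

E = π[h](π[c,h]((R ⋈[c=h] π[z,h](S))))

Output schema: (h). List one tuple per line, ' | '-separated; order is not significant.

Subexpression sizes:
  R → 4
  S → 5
  π[z,h](S) → 5
  (R ⋈[c=h] π[z,h](S)) → 1
  π[c,h]((R ⋈[c=h] π[z,h](S))) → 1
  π[h](π[c,h]((R ⋈[c=h] π[z,h](S)))) → 1

== RESULT ==
h
1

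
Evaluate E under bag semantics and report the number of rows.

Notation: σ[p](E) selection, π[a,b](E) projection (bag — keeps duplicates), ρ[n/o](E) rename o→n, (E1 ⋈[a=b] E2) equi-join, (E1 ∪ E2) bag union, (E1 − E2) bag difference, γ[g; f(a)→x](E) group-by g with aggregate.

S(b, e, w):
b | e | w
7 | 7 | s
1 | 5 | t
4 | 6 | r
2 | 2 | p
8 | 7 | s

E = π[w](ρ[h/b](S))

Per-node cardinality:
  S → 5
  ρ[h/b](S) → 5
  π[w](ρ[h/b](S)) → 5

|E| = 5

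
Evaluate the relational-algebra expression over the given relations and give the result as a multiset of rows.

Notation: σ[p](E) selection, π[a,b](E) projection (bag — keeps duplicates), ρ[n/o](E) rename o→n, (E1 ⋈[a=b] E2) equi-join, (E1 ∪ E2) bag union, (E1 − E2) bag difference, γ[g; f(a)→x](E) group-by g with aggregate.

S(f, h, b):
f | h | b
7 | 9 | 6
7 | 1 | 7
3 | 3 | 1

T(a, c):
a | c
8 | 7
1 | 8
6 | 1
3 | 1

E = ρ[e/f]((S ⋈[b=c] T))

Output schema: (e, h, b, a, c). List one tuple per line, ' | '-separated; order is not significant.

Subexpression sizes:
  S → 3
  T → 4
  (S ⋈[b=c] T) → 3
  ρ[e/f]((S ⋈[b=c] T)) → 3

== RESULT ==
e | h | b | a | c
3 | 3 | 1 | 3 | 1
3 | 3 | 1 | 6 | 1
7 | 1 | 7 | 8 | 7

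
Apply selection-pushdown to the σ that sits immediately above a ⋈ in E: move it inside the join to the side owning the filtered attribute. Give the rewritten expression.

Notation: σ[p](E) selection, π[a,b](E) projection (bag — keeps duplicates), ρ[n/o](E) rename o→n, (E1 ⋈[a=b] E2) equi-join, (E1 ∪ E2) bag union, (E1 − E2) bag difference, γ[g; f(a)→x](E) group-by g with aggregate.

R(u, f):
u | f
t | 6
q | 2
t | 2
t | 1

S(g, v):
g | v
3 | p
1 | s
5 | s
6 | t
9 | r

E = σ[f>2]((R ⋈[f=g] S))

σ filters on f, owned by the left side.
E' = (σ[f>2](R) ⋈[f=g] S)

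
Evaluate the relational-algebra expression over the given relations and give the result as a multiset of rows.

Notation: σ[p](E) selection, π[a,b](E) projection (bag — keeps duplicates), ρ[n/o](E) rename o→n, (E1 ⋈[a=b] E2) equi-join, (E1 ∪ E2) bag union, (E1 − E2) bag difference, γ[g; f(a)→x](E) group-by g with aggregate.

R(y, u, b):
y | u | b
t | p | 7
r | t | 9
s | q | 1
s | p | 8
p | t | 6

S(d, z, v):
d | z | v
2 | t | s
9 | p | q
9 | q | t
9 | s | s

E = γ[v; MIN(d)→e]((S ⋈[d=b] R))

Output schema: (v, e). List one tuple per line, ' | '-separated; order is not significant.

Subexpression sizes:
  S → 4
  R → 5
  (S ⋈[d=b] R) → 3
  γ[v; MIN(d)→e]((S ⋈[d=b] R)) → 3

== RESULT ==
v | e
q | 9
s | 9
t | 9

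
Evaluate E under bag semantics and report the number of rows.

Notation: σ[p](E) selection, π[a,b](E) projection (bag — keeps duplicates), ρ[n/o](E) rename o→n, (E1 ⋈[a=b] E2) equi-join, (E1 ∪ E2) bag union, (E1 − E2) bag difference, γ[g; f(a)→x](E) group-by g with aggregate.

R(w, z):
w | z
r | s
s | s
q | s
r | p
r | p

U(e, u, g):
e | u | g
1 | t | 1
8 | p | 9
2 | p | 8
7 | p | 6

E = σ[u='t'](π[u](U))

Row counts bottom-up:
  U → 4
  π[u](U) → 4
  σ[u='t'](π[u](U)) → 1

|E| = 1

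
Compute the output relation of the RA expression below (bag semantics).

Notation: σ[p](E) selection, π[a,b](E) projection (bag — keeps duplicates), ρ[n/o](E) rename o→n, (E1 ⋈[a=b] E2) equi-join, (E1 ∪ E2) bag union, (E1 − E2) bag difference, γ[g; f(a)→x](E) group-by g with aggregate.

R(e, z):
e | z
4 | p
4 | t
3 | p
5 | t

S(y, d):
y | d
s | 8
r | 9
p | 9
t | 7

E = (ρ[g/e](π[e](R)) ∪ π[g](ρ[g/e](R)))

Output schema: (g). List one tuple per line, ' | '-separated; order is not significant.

Row counts bottom-up:
  R → 4
  π[e](R) → 4
  ρ[g/e](π[e](R)) → 4
  R → 4
  ρ[g/e](R) → 4
  π[g](ρ[g/e](R)) → 4
  (ρ[g/e](π[e](R)) ∪ π[g](ρ[g/e](R))) → 8

== RESULT ==
g
3
3
4
4
4
4
5
5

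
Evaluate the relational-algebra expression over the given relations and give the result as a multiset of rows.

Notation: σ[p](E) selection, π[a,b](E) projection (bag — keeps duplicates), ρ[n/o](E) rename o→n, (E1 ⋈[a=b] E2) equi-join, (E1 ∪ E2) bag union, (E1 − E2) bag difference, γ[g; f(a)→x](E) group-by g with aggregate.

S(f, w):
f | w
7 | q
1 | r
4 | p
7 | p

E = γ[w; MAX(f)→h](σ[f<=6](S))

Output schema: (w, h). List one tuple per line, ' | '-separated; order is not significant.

Subexpression sizes:
  S → 4
  σ[f<=6](S) → 2
  γ[w; MAX(f)→h](σ[f<=6](S)) → 2

== RESULT ==
w | h
p | 4
r | 1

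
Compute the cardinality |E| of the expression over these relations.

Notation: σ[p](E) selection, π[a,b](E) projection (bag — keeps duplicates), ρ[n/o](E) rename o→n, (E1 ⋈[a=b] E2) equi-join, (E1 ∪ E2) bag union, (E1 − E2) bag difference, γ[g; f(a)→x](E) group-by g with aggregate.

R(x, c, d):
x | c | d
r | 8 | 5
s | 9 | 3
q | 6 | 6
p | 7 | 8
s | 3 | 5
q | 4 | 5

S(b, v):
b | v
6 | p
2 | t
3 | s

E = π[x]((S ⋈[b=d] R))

Stepwise |·|:
  S → 3
  R → 6
  (S ⋈[b=d] R) → 2
  π[x]((S ⋈[b=d] R)) → 2

|E| = 2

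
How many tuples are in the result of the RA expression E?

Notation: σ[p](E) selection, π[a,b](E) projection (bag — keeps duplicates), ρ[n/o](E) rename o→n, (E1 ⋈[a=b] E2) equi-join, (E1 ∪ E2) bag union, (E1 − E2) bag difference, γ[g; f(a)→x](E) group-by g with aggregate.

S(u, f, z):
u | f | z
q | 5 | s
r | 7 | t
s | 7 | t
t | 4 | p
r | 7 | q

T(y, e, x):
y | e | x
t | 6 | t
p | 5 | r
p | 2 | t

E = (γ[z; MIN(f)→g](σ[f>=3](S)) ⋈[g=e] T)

Row counts bottom-up:
  S → 5
  σ[f>=3](S) → 5
  γ[z; MIN(f)→g](σ[f>=3](S)) → 4
  T → 3
  (γ[z; MIN(f)→g](σ[f>=3](S)) ⋈[g=e] T) → 1

|E| = 1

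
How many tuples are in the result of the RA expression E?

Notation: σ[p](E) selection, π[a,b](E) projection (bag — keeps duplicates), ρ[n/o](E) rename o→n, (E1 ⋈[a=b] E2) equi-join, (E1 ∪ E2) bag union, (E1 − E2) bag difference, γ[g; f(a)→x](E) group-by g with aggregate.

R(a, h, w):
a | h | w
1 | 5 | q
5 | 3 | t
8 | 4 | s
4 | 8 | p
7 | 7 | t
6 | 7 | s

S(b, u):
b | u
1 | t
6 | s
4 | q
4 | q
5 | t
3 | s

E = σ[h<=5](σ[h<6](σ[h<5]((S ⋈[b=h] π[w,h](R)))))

Stepwise |·|:
  S → 6
  R → 6
  π[w,h](R) → 6
  (S ⋈[b=h] π[w,h](R)) → 4
  σ[h<5]((S ⋈[b=h] π[w,h](R))) → 3
  σ[h<6](σ[h<5]((S ⋈[b=h] π[w,h](R)))) → 3
  σ[h<=5](σ[h<6](σ[h<5]((S ⋈[b=h] π[w,h](R))))) → 3

|E| = 3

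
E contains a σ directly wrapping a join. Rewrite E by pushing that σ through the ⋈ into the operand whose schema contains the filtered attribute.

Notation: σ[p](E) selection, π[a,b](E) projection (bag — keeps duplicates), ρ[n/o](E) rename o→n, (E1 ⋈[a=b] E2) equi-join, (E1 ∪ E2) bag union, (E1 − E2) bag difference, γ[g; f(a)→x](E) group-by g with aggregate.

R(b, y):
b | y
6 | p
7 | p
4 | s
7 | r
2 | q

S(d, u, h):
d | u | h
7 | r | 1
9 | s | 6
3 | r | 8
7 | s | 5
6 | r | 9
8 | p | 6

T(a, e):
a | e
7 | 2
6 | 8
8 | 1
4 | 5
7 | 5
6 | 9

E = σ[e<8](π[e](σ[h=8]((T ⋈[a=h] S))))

σ filters on h, owned by the right side.
E' = σ[e<8](π[e]((T ⋈[a=h] σ[h=8](S))))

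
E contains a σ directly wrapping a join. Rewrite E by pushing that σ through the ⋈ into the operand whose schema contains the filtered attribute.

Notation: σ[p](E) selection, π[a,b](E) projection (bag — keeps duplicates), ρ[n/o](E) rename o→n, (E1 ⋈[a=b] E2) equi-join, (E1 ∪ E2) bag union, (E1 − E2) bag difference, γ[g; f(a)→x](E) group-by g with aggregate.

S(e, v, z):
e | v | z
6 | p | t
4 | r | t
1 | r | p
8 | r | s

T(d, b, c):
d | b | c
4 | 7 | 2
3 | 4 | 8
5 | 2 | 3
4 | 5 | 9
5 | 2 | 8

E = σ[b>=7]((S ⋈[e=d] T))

σ filters on b, owned by the right side.
E' = (S ⋈[e=d] σ[b>=7](T))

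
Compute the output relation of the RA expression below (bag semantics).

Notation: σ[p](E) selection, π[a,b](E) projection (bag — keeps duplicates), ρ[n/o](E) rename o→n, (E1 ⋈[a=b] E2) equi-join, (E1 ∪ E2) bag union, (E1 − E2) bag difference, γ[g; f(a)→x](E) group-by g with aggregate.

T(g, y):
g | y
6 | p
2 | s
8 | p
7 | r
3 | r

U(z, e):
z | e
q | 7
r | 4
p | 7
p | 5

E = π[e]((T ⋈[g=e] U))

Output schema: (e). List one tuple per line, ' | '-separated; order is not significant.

Subexpression sizes:
  T → 5
  U → 4
  (T ⋈[g=e] U) → 2
  π[e]((T ⋈[g=e] U)) → 2

== RESULT ==
e
7
7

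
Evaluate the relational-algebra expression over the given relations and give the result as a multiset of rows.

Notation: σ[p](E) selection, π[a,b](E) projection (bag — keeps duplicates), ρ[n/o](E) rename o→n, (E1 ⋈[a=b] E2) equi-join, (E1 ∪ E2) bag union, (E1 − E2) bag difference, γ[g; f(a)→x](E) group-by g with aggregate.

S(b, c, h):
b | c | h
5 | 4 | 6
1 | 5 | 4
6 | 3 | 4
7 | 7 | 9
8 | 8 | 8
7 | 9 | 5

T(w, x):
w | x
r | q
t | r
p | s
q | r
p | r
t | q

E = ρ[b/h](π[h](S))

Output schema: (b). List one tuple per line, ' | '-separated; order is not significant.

Subexpression sizes:
  S → 6
  π[h](S) → 6
  ρ[b/h](π[h](S)) → 6

== RESULT ==
b
4
4
5
6
8
9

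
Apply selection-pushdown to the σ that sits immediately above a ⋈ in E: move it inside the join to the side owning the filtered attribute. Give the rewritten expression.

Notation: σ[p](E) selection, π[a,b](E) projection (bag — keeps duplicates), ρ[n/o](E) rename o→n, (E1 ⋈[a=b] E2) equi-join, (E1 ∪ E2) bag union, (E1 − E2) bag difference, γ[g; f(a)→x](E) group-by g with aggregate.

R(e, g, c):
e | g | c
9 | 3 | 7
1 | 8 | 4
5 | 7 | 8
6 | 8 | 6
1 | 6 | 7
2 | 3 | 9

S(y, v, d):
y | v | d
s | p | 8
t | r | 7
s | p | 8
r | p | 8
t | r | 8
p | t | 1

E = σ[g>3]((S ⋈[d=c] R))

σ filters on g, owned by the right side.
E' = (S ⋈[d=c] σ[g>3](R))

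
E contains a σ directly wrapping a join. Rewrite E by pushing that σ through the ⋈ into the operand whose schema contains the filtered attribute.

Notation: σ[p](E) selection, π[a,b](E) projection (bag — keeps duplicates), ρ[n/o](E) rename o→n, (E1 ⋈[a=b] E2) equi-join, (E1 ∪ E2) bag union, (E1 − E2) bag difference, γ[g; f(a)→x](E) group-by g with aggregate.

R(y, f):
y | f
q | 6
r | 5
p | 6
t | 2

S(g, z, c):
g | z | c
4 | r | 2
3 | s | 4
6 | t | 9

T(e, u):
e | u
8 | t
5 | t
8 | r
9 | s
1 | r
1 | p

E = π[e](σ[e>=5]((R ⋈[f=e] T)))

σ filters on e, owned by the right side.
E' = π[e]((R ⋈[f=e] σ[e>=5](T)))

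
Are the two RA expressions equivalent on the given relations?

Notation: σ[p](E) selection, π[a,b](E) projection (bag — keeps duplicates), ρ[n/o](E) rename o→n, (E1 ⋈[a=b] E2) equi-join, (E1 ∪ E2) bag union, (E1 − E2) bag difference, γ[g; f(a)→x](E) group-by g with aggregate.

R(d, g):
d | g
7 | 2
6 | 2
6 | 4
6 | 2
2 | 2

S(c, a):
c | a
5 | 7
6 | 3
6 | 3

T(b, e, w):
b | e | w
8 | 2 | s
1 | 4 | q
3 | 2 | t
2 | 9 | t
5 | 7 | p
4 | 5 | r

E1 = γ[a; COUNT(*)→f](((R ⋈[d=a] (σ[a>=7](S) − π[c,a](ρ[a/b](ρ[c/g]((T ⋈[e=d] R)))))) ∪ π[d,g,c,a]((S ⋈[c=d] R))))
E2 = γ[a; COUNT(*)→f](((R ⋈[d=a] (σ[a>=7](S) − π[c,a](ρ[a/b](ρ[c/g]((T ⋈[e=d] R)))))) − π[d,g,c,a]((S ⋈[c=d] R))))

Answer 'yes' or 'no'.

E1 stepwise |·|:
  R → 5
  S → 3
  σ[a>=7](S) → 1
  T → 6
  R → 5
  (T ⋈[e=d] R) → 3
  ρ[c/g]((T ⋈[e=d] R)) → 3
  ρ[a/b](ρ[c/g]((T ⋈[e=d] R))) → 3
  π[c,a](ρ[a/b](ρ[c/g]((T ⋈[e=d] R)))) → 3
  (σ[a>=7](S) − π[c,a](ρ[a/b](ρ[c/g]((T ⋈[e=d] R))))) → 1
  (R ⋈[d=a] (σ[a>=7](S) − π[c,a](ρ[a/b](ρ[c/g]((T ⋈[e=d] R)))))) → 1
  S → 3
  R → 5
  (S ⋈[c=d] R) → 6
  π[d,g,c,a]((S ⋈[c=d] R)) → 6
  ((R ⋈[d=a] (σ[a>=7](S) − π[c,a](ρ[a/b](ρ[c/g]((T ⋈[e=d] R)))))) ∪ π[d,g,c,a]((S ⋈[c=d] R))) → 7
  γ[a; COUNT(*)→f](((R ⋈[d=a] (σ[a>=7](S) − π[c,a](ρ[a/b](ρ[c/g]((T ⋈[e=d] R)))))) ∪ π[d,g,c,a]((S ⋈[c=d] R)))) → 2
E2 stepwise |·|:
  R → 5
  S → 3
  σ[a>=7](S) → 1
  T → 6
  R → 5
  (T ⋈[e=d] R) → 3
  ρ[c/g]((T ⋈[e=d] R)) → 3
  ρ[a/b](ρ[c/g]((T ⋈[e=d] R))) → 3
  π[c,a](ρ[a/b](ρ[c/g]((T ⋈[e=d] R)))) → 3
  (σ[a>=7](S) − π[c,a](ρ[a/b](ρ[c/g]((T ⋈[e=d] R))))) → 1
  (R ⋈[d=a] (σ[a>=7](S) − π[c,a](ρ[a/b](ρ[c/g]((T ⋈[e=d] R)))))) → 1
  S → 3
  R → 5
  (S ⋈[c=d] R) → 6
  π[d,g,c,a]((S ⋈[c=d] R)) → 6
  ((R ⋈[d=a] (σ[a>=7](S) − π[c,a](ρ[a/b](ρ[c/g]((T ⋈[e=d] R)))))) − π[d,g,c,a]((S ⋈[c=d] R))) → 1
  γ[a; COUNT(*)→f](((R ⋈[d=a] (σ[a>=7](S) − π[c,a](ρ[a/b](ρ[c/g]((T ⋈[e=d] R)))))) − π[d,g,c,a]((S ⋈[c=d] R)))) → 1

E1 result:
a | f
3 | 6
7 | 1
E2 result:
a | f
7 | 1
Witness: (3, 6) appears 1× in E1 but 0× in E2.

no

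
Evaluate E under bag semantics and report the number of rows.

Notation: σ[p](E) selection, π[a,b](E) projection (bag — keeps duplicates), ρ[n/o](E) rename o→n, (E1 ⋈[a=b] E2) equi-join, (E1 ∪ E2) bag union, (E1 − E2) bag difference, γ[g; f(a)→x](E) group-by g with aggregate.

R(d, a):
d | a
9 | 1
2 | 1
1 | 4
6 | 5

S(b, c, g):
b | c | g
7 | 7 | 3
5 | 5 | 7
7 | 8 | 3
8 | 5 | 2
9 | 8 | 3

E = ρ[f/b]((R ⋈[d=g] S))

Per-node cardinality:
  R → 4
  S → 5
  (R ⋈[d=g] S) → 1
  ρ[f/b]((R ⋈[d=g] S)) → 1

|E| = 1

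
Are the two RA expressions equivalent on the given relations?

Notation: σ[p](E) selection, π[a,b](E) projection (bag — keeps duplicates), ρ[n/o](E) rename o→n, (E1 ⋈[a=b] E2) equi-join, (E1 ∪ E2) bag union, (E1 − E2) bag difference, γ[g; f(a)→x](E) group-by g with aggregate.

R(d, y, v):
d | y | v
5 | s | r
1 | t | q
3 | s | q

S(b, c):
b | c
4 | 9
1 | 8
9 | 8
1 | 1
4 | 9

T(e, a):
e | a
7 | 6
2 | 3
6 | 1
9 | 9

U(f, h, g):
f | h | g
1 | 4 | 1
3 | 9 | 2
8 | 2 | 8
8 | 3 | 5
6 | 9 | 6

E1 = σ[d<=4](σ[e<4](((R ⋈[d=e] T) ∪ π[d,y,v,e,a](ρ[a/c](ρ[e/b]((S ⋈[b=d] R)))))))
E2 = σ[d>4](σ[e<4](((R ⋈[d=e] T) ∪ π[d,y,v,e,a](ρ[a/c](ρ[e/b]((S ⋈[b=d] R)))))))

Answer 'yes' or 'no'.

E1 subexpression sizes:
  R → 3
  T → 4
  (R ⋈[d=e] T) → 0
  S → 5
  R → 3
  (S ⋈[b=d] R) → 2
  ρ[e/b]((S ⋈[b=d] R)) → 2
  ρ[a/c](ρ[e/b]((S ⋈[b=d] R))) → 2
  π[d,y,v,e,a](ρ[a/c](ρ[e/b]((S ⋈[b=d] R)))) → 2
  ((R ⋈[d=e] T) ∪ π[d,y,v,e,a](ρ[a/c](ρ[e/b]((S ⋈[b=d] R))))) → 2
  σ[e<4](((R ⋈[d=e] T) ∪ π[d,y,v,e,a](ρ[a/c](ρ[e/b]((S ⋈[b=d] R)))))) → 2
  σ[d<=4](σ[e<4](((R ⋈[d=e] T) ∪ π[d,y,v,e,a](ρ[a/c](ρ[e/b]((S ⋈[b=d] R))))))) → 2
E2 subexpression sizes:
  R → 3
  T → 4
  (R ⋈[d=e] T) → 0
  S → 5
  R → 3
  (S ⋈[b=d] R) → 2
  ρ[e/b]((S ⋈[b=d] R)) → 2
  ρ[a/c](ρ[e/b]((S ⋈[b=d] R))) → 2
  π[d,y,v,e,a](ρ[a/c](ρ[e/b]((S ⋈[b=d] R)))) → 2
  ((R ⋈[d=e] T) ∪ π[d,y,v,e,a](ρ[a/c](ρ[e/b]((S ⋈[b=d] R))))) → 2
  σ[e<4](((R ⋈[d=e] T) ∪ π[d,y,v,e,a](ρ[a/c](ρ[e/b]((S ⋈[b=d] R)))))) → 2
  σ[d>4](σ[e<4](((R ⋈[d=e] T) ∪ π[d,y,v,e,a](ρ[a/c](ρ[e/b]((S ⋈[b=d] R))))))) → 0

E1 result:
d | y | v | e | a
1 | t | q | 1 | 1
1 | t | q | 1 | 8
E2 result:
d | y | v | e | a
(0 rows)
Witness: (1, 't', 'q', 1, 1) appears 1× in E1 but 0× in E2.

no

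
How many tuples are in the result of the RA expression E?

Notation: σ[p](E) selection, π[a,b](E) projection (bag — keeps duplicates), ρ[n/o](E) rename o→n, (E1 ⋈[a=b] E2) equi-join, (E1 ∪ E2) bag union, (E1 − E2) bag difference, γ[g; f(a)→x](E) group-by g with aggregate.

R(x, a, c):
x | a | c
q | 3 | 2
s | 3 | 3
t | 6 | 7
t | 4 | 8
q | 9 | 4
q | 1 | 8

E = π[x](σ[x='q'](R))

Stepwise |·|:
  R → 6
  σ[x='q'](R) → 3
  π[x](σ[x='q'](R)) → 3

|E| = 3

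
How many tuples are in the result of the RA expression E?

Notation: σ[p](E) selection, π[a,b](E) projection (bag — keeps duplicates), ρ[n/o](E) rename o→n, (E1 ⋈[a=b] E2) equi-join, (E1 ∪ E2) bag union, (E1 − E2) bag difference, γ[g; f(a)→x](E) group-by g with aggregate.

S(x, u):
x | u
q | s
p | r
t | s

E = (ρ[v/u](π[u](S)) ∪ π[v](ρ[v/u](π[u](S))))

Stepwise |·|:
  S → 3
  π[u](S) → 3
  ρ[v/u](π[u](S)) → 3
  S → 3
  π[u](S) → 3
  ρ[v/u](π[u](S)) → 3
  π[v](ρ[v/u](π[u](S))) → 3
  (ρ[v/u](π[u](S)) ∪ π[v](ρ[v/u](π[u](S)))) → 6

|E| = 6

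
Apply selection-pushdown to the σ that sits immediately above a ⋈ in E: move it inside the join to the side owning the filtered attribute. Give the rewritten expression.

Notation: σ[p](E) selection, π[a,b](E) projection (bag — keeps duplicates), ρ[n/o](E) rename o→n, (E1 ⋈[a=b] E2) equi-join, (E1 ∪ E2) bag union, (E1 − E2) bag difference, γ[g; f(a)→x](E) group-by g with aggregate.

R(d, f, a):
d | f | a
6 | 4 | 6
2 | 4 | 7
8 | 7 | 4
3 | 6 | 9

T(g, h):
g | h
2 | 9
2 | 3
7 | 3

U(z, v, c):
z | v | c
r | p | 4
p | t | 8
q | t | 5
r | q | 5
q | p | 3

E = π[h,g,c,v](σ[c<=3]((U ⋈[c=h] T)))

σ filters on c, owned by the left side.
E' = π[h,g,c,v]((σ[c<=3](U) ⋈[c=h] T))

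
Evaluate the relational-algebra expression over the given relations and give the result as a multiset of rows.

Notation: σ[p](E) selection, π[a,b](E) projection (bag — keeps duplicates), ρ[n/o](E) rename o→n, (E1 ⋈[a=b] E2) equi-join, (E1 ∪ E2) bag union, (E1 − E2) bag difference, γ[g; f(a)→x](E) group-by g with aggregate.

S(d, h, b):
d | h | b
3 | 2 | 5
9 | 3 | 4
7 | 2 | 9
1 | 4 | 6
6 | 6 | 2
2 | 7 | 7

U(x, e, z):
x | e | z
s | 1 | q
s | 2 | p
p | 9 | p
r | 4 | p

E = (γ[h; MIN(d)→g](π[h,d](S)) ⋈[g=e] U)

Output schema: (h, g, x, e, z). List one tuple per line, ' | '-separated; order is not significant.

Per-node cardinality:
  S → 6
  π[h,d](S) → 6
  γ[h; MIN(d)→g](π[h,d](S)) → 5
  U → 4
  (γ[h; MIN(d)→g](π[h,d](S)) ⋈[g=e] U) → 3

== RESULT ==
h | g | x | e | z
3 | 9 | p | 9 | p
4 | 1 | s | 1 | q
7 | 2 | s | 2 | p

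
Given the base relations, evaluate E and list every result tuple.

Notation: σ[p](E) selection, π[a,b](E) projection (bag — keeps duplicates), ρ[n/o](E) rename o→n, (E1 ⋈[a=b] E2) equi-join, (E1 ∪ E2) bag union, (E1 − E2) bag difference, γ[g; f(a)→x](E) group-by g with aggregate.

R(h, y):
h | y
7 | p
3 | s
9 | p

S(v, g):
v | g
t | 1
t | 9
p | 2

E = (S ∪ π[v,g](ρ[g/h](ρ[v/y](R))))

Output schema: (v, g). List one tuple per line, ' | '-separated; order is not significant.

Row counts bottom-up:
  S → 3
  R → 3
  ρ[v/y](R) → 3
  ρ[g/h](ρ[v/y](R)) → 3
  π[v,g](ρ[g/h](ρ[v/y](R))) → 3
  (S ∪ π[v,g](ρ[g/h](ρ[v/y](R)))) → 6

== RESULT ==
v | g
p | 2
p | 7
p | 9
s | 3
t | 1
t | 9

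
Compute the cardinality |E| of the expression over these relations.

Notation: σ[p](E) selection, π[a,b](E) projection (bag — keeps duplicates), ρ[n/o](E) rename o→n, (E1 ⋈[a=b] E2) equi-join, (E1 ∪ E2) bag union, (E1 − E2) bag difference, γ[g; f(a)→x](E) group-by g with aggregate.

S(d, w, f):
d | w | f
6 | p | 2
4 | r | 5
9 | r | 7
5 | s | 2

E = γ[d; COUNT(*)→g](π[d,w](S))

Stepwise |·|:
  S → 4
  π[d,w](S) → 4
  γ[d; COUNT(*)→g](π[d,w](S)) → 4

|E| = 4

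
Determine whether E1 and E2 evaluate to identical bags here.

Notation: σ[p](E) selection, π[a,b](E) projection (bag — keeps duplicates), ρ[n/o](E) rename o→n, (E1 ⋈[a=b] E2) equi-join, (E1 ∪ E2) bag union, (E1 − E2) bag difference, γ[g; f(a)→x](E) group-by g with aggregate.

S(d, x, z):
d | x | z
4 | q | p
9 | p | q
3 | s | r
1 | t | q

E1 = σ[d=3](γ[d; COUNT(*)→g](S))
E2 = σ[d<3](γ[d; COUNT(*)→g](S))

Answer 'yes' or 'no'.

E1 row counts bottom-up:
  S → 4
  γ[d; COUNT(*)→g](S) → 4
  σ[d=3](γ[d; COUNT(*)→g](S)) → 1
E2 row counts bottom-up:
  S → 4
  γ[d; COUNT(*)→g](S) → 4
  σ[d<3](γ[d; COUNT(*)→g](S)) → 1

E1 result:
d | g
3 | 1
E2 result:
d | g
1 | 1
Witness: (3, 1) appears 1× in E1 but 0× in E2.

no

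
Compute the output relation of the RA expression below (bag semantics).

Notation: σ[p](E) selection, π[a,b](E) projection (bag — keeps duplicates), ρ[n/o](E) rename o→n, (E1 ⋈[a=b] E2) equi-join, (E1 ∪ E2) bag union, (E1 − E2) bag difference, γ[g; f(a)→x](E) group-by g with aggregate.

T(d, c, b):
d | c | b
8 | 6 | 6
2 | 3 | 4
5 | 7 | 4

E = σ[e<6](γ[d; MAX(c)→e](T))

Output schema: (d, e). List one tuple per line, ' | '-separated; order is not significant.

Stepwise |·|:
  T → 3
  γ[d; MAX(c)→e](T) → 3
  σ[e<6](γ[d; MAX(c)→e](T)) → 1

== RESULT ==
d | e
2 | 3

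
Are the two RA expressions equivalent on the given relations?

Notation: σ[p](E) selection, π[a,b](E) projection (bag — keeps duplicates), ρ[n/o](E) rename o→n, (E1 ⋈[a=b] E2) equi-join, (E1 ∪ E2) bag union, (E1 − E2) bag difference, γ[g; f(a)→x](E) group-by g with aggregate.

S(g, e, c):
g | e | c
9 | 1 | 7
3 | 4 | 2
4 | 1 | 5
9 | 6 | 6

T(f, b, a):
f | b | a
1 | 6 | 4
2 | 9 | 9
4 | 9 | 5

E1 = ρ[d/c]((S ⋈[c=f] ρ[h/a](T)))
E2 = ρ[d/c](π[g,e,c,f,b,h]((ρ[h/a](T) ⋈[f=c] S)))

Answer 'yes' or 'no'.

E1 per-node cardinality:
  S → 4
  T → 3
  ρ[h/a](T) → 3
  (S ⋈[c=f] ρ[h/a](T)) → 1
  ρ[d/c]((S ⋈[c=f] ρ[h/a](T))) → 1
E2 per-node cardinality:
  T → 3
  ρ[h/a](T) → 3
  S → 4
  (ρ[h/a](T) ⋈[f=c] S) → 1
  π[g,e,c,f,b,h]((ρ[h/a](T) ⋈[f=c] S)) → 1
  ρ[d/c](π[g,e,c,f,b,h]((ρ[h/a](T) ⋈[f=c] S))) → 1

E1 and E2 produce the same multiset:
g | e | d | f | b | h
3 | 4 | 2 | 2 | 9 | 9

yes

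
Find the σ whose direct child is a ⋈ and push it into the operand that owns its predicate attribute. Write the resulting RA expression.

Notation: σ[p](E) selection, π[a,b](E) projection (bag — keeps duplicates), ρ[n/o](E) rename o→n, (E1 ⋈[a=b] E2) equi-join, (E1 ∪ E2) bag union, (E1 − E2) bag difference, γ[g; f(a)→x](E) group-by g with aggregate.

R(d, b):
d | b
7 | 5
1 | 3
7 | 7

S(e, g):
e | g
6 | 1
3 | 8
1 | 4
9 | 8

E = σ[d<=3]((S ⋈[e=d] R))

σ filters on d, owned by the right side.
E' = (S ⋈[e=d] σ[d<=3](R))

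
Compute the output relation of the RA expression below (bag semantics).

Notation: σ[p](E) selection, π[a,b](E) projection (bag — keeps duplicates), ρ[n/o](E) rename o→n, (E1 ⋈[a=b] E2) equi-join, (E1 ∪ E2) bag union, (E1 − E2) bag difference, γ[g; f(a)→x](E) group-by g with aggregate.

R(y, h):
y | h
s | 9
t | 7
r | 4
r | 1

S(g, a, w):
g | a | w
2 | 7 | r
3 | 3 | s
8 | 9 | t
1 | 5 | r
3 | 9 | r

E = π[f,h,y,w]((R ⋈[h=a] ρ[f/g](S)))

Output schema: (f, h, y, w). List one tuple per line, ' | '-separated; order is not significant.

Row counts bottom-up:
  R → 4
  S → 5
  ρ[f/g](S) → 5
  (R ⋈[h=a] ρ[f/g](S)) → 3
  π[f,h,y,w]((R ⋈[h=a] ρ[f/g](S))) → 3

== RESULT ==
f | h | y | w
2 | 7 | t | r
3 | 9 | s | r
8 | 9 | s | t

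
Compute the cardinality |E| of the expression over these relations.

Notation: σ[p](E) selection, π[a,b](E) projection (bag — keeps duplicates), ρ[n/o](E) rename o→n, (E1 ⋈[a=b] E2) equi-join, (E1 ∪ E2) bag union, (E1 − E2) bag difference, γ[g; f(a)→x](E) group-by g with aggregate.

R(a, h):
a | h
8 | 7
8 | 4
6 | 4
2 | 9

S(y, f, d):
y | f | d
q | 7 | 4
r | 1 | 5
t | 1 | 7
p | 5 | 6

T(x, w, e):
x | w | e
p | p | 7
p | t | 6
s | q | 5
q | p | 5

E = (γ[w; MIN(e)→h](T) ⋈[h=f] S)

Row counts bottom-up:
  T → 4
  γ[w; MIN(e)→h](T) → 3
  S → 4
  (γ[w; MIN(e)→h](T) ⋈[h=f] S) → 2

|E| = 2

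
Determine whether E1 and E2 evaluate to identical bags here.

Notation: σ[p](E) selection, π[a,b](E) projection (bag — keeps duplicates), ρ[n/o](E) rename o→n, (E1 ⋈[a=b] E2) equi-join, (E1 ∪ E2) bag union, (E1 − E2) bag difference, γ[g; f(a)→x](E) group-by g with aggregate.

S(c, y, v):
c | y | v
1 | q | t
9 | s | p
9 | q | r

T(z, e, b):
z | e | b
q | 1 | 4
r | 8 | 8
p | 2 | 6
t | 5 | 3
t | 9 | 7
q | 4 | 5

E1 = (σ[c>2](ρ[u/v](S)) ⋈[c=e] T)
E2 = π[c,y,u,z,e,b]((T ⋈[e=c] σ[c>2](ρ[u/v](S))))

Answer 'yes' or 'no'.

E1 per-node cardinality:
  S → 3
  ρ[u/v](S) → 3
  σ[c>2](ρ[u/v](S)) → 2
  T → 6
  (σ[c>2](ρ[u/v](S)) ⋈[c=e] T) → 2
E2 per-node cardinality:
  T → 6
  S → 3
  ρ[u/v](S) → 3
  σ[c>2](ρ[u/v](S)) → 2
  (T ⋈[e=c] σ[c>2](ρ[u/v](S))) → 2
  π[c,y,u,z,e,b]((T ⋈[e=c] σ[c>2](ρ[u/v](S)))) → 2

E1 and E2 produce the same multiset:
c | y | u | z | e | b
9 | q | r | t | 9 | 7
9 | s | p | t | 9 | 7

yes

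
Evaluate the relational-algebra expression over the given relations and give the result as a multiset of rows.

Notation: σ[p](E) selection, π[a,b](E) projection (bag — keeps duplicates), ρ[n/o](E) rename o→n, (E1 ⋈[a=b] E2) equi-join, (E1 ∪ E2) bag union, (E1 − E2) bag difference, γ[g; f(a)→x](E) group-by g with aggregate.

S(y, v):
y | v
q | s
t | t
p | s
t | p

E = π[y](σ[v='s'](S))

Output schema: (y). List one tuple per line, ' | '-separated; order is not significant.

Per-node cardinality:
  S → 4
  σ[v='s'](S) → 2
  π[y](σ[v='s'](S)) → 2

== RESULT ==
y
p
q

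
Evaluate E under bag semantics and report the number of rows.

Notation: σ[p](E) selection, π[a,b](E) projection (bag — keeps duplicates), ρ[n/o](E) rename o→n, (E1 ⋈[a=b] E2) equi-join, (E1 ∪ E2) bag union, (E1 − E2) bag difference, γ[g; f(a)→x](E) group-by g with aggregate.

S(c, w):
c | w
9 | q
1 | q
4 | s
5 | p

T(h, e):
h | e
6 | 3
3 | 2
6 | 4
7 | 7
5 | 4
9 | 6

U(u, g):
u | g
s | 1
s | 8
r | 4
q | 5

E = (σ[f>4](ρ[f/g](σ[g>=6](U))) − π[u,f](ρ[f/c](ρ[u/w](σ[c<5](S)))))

Subexpression sizes:
  U → 4
  σ[g>=6](U) → 1
  ρ[f/g](σ[g>=6](U)) → 1
  σ[f>4](ρ[f/g](σ[g>=6](U))) → 1
  S → 4
  σ[c<5](S) → 2
  ρ[u/w](σ[c<5](S)) → 2
  ρ[f/c](ρ[u/w](σ[c<5](S))) → 2
  π[u,f](ρ[f/c](ρ[u/w](σ[c<5](S)))) → 2
  (σ[f>4](ρ[f/g](σ[g>=6](U))) − π[u,f](ρ[f/c](ρ[u/w](σ[c<5](S))))) → 1

|E| = 1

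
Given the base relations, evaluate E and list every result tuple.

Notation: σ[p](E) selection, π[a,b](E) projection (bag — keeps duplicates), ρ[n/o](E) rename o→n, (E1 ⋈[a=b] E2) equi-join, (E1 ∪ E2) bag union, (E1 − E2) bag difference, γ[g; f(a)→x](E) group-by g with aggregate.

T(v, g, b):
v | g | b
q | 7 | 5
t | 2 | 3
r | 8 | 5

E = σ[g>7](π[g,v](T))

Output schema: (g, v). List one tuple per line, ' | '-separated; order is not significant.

Stepwise |·|:
  T → 3
  π[g,v](T) → 3
  σ[g>7](π[g,v](T)) → 1

== RESULT ==
g | v
8 | r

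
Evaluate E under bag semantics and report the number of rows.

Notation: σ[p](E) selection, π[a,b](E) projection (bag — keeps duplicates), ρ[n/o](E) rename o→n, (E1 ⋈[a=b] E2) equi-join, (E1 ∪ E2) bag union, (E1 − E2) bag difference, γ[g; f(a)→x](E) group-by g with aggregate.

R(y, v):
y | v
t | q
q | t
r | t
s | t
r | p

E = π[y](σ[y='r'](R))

Per-node cardinality:
  R → 5
  σ[y='r'](R) → 2
  π[y](σ[y='r'](R)) → 2

|E| = 2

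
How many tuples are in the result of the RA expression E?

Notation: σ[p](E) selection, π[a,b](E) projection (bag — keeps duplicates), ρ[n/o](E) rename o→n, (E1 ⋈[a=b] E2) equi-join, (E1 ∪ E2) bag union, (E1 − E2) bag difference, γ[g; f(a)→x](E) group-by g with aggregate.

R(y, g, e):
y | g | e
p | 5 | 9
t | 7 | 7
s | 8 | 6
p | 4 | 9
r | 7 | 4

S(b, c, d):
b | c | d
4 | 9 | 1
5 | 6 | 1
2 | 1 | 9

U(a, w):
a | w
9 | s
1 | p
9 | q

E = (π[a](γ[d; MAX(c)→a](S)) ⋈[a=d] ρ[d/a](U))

Stepwise |·|:
  S → 3
  γ[d; MAX(c)→a](S) → 2
  π[a](γ[d; MAX(c)→a](S)) → 2
  U → 3
  ρ[d/a](U) → 3
  (π[a](γ[d; MAX(c)→a](S)) ⋈[a=d] ρ[d/a](U)) → 3

|E| = 3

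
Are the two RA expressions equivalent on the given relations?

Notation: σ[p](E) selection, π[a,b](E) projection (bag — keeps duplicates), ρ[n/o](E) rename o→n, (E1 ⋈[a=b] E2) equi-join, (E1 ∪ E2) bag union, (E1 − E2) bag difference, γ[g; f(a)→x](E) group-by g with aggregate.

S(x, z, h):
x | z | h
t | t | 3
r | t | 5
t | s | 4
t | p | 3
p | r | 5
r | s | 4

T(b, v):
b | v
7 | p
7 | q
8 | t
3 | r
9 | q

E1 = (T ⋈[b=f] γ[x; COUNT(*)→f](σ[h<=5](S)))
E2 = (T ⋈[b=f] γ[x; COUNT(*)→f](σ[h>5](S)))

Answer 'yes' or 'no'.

E1 row counts bottom-up:
  T → 5
  S → 6
  σ[h<=5](S) → 6
  γ[x; COUNT(*)→f](σ[h<=5](S)) → 3
  (T ⋈[b=f] γ[x; COUNT(*)→f](σ[h<=5](S))) → 1
E2 row counts bottom-up:
  T → 5
  S → 6
  σ[h>5](S) → 0
  γ[x; COUNT(*)→f](σ[h>5](S)) → 0
  (T ⋈[b=f] γ[x; COUNT(*)→f](σ[h>5](S))) → 0

E1 result:
b | v | x | f
3 | r | t | 3
E2 result:
b | v | x | f
(0 rows)
Witness: (3, 'r', 't', 3) appears 1× in E1 but 0× in E2.

no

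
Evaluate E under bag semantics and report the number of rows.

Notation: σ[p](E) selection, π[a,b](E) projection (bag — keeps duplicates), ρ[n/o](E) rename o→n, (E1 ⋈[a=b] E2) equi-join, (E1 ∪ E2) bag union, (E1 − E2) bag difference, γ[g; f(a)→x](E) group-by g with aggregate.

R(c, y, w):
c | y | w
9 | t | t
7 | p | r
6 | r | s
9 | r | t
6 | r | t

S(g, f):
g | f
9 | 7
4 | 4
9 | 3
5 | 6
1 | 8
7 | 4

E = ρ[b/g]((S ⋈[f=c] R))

Stepwise |·|:
  S → 6
  R → 5
  (S ⋈[f=c] R) → 3
  ρ[b/g]((S ⋈[f=c] R)) → 3

|E| = 3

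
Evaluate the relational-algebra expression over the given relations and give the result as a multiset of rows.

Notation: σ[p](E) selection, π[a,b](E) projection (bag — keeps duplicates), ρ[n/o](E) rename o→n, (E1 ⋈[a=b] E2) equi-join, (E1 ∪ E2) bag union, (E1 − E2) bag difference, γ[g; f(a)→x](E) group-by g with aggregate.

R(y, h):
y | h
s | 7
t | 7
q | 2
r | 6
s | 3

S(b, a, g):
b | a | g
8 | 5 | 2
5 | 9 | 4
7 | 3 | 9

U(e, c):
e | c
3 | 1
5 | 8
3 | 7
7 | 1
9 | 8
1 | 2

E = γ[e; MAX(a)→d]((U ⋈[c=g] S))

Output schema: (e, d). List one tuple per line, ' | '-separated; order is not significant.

Per-node cardinality:
  U → 6
  S → 3
  (U ⋈[c=g] S) → 1
  γ[e; MAX(a)→d]((U ⋈[c=g] S)) → 1

== RESULT ==
e | d
1 | 5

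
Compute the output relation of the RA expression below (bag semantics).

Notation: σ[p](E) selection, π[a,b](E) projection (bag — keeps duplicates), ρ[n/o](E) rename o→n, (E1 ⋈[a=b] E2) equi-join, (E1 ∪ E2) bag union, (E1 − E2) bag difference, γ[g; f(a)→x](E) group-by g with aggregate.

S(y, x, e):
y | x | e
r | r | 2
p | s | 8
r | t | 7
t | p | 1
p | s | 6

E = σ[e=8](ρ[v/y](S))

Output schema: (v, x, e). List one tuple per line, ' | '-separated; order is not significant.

Subexpression sizes:
  S → 5
  ρ[v/y](S) → 5
  σ[e=8](ρ[v/y](S)) → 1

== RESULT ==
v | x | e
p | s | 8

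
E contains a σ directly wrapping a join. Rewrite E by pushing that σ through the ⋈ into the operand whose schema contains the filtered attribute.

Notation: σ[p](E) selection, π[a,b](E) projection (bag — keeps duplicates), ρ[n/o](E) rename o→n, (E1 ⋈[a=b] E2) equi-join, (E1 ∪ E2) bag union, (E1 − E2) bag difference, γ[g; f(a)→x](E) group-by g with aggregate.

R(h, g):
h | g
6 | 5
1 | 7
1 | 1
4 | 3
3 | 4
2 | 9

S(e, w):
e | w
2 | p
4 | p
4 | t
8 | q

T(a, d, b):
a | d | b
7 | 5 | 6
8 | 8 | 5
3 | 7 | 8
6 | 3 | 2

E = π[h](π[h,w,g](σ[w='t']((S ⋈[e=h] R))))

σ filters on w, owned by the left side.
E' = π[h](π[h,w,g]((σ[w='t'](S) ⋈[e=h] R)))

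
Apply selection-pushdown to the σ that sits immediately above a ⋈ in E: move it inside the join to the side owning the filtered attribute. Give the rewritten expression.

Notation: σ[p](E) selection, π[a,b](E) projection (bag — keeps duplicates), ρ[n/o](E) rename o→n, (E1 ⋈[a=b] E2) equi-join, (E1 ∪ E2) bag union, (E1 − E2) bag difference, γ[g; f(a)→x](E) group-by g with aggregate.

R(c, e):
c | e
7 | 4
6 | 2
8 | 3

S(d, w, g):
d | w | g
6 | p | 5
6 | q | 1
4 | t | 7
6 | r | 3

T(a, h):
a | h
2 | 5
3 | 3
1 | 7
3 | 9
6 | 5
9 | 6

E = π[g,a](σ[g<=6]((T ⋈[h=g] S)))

σ filters on g, owned by the right side.
E' = π[g,a]((T ⋈[h=g] σ[g<=6](S)))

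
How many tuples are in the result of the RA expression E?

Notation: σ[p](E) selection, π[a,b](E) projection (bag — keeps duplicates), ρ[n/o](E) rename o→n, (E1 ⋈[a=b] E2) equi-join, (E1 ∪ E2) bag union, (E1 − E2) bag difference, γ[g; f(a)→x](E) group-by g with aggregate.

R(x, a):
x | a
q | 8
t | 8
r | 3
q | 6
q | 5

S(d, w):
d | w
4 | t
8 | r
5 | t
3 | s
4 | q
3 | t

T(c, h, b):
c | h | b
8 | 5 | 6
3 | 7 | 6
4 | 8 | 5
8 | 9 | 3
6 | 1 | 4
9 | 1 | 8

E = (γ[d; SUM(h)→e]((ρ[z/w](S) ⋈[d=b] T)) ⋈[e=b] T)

Per-node cardinality:
  S → 6
  ρ[z/w](S) → 6
  T → 6
  (ρ[z/w](S) ⋈[d=b] T) → 6
  γ[d; SUM(h)→e]((ρ[z/w](S) ⋈[d=b] T)) → 4
  T → 6
  (γ[d; SUM(h)→e]((ρ[z/w](S) ⋈[d=b] T)) ⋈[e=b] T) → 1

|E| = 1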